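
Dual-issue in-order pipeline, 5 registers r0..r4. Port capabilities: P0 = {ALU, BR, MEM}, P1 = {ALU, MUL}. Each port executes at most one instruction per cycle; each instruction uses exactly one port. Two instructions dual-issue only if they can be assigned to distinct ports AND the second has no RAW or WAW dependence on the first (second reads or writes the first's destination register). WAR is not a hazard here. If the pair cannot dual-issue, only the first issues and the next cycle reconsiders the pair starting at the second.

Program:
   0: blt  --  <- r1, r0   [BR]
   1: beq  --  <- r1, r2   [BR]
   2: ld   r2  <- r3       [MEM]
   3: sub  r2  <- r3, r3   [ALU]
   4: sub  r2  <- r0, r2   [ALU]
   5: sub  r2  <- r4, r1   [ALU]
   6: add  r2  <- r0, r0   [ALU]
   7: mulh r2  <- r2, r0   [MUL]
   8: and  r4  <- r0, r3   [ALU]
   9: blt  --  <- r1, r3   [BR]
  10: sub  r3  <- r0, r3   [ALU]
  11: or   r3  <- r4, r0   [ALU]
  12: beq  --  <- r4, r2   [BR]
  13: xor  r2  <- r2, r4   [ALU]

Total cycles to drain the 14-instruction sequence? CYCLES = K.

CYCLES = 11

t=0 i0:blt.BR ; no-port BR/BR
t=1 i1:beq.BR ; no-port BR/MEM
t=2 i2:ld.MEM ; WAW r2
t=3 i3:sub.ALU ; RAW+WAW r2
t=4 i4:sub.ALU ; WAW r2
t=5 i5:sub.ALU ; WAW r2
t=6 i6:add.ALU ; RAW+WAW r2
t=7 i7&i8:mulh.MUL+and.ALU ; 2-wide
t=8 i9&i10:blt.BR+sub.ALU ; 2-wide
t=9 i11&i12:or.ALU+beq.BR ; 2-wide
t=10 i13:xor.ALU ; tail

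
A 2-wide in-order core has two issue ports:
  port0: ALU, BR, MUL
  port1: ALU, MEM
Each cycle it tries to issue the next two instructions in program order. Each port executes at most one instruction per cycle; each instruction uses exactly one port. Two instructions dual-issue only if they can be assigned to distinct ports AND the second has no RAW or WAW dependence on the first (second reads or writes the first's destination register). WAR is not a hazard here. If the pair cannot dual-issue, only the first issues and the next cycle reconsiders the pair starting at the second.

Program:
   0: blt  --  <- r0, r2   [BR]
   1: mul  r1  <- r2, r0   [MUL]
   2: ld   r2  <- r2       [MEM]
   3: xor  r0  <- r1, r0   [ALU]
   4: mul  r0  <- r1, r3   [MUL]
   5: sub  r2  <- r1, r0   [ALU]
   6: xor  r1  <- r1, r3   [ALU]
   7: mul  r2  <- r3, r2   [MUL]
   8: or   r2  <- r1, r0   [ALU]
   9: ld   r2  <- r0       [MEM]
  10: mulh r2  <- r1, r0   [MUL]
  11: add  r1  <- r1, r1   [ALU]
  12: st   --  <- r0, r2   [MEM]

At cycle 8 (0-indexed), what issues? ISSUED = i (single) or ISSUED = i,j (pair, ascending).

t=0 i0:blt ; no-port BR/MUL
t=1 i1,i2:mul+ld ; 2-wide
t=2 i3:xor ; WAW r0
t=3 i4:mul ; RAW r0
t=4 i5,i6:sub+xor ; 2-wide
t=5 i7:mul ; WAW r2
t=6 i8:or ; WAW r2
t=7 i9:ld ; WAW r2
t=8 i10,i11:mulh+add ; 2-wide
t=9 i12:st ; tail

ISSUED = 10,11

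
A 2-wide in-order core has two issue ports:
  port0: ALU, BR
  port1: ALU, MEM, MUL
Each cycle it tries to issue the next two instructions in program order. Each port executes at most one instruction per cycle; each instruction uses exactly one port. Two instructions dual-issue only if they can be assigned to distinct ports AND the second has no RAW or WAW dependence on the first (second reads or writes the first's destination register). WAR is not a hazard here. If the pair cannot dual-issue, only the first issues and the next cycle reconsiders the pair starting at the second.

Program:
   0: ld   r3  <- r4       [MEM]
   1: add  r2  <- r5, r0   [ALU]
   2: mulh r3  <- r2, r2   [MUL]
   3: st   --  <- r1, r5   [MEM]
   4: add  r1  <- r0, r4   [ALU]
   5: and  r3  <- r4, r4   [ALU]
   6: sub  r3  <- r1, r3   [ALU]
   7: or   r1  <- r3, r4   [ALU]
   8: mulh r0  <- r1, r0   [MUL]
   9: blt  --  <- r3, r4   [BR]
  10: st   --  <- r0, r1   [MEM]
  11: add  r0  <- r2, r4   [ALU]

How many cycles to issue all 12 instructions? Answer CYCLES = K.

0. ld.MEM;add.ALU @i0+i1  | dual
1. mulh.MUL @i2  | no-port MUL/MEM
2. st.MEM;add.ALU @i3+i4  | dual
3. and.ALU @i5  | RAW+WAW r3
4. sub.ALU @i6  | RAW r3
5. or.ALU @i7  | RAW r1
6. mulh.MUL;blt.BR @i8+i9  | dual
7. st.MEM;add.ALU @i10+i11  | dual

CYCLES = 8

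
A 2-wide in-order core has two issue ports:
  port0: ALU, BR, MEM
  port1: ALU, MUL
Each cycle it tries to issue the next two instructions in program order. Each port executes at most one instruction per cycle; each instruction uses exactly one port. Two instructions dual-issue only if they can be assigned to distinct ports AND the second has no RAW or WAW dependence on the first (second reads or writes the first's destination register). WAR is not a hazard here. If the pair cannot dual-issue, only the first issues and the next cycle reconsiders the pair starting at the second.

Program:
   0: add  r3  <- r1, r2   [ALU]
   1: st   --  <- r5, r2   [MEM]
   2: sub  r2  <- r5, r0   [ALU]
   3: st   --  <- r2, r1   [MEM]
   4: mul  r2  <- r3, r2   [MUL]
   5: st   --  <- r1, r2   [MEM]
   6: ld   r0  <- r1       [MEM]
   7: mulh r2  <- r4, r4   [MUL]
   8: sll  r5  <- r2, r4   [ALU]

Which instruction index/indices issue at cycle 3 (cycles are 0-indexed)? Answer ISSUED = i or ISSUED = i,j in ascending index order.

  cy0 -> i0/i1 (add.ALU/st.MEM) dual
  cy1 -> i2 (sub.ALU) RAW r2
  cy2 -> i3/i4 (st.MEM/mul.MUL) dual
  cy3 -> i5 (st.MEM) no-port MEM/MEM
  cy4 -> i6/i7 (ld.MEM/mulh.MUL) dual
  cy5 -> i8 (sll.ALU) tail

ISSUED = 5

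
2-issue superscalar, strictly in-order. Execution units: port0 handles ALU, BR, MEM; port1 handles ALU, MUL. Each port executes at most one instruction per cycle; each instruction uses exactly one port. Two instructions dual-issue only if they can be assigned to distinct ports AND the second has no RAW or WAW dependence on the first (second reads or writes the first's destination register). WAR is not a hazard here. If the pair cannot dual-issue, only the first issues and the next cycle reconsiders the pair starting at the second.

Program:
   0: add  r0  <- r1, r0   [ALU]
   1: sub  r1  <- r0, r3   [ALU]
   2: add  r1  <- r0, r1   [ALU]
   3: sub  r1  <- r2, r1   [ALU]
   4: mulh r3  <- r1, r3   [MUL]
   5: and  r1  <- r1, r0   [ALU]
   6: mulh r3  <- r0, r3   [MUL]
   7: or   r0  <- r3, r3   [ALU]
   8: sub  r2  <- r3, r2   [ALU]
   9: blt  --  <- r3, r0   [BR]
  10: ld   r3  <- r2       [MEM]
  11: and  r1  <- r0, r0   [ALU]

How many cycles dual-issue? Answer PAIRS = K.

PAIRS = 3

0. add.ALU @i0  | RAW r0
1. sub.ALU @i1  | RAW+WAW r1
2. add.ALU @i2  | RAW+WAW r1
3. sub.ALU @i3  | RAW r1
4. mulh.MUL/and.ALU @i4/i5  | dual
5. mulh.MUL @i6  | RAW r3
6. or.ALU/sub.ALU @i7/i8  | dual
7. blt.BR @i9  | no-port BR/MEM
8. ld.MEM/and.ALU @i10/i11  | dual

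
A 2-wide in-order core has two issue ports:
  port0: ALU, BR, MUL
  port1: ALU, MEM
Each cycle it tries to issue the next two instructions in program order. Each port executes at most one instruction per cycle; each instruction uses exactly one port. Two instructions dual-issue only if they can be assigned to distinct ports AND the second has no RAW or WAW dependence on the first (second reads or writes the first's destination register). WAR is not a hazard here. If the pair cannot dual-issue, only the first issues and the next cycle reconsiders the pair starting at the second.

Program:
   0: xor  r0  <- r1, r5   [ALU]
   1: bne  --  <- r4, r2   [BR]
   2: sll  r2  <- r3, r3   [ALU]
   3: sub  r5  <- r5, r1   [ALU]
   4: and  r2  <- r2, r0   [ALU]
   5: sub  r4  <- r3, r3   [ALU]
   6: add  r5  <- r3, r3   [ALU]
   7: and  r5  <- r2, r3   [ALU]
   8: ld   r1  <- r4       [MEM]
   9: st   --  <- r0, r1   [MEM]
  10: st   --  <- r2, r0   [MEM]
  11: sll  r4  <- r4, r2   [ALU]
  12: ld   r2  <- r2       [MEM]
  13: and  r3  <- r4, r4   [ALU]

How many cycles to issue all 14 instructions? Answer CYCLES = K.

CYCLES = 8

[0] i0/i1  xor bne  -- dual
[1] i2/i3  sll sub  -- dual
[2] i4/i5  and sub  -- dual
[3] i6  add  -- WAW r5
[4] i7/i8  and ld  -- dual
[5] i9  st  -- no-port MEM/MEM
[6] i10/i11  st sll  -- dual
[7] i12/i13  ld and  -- dual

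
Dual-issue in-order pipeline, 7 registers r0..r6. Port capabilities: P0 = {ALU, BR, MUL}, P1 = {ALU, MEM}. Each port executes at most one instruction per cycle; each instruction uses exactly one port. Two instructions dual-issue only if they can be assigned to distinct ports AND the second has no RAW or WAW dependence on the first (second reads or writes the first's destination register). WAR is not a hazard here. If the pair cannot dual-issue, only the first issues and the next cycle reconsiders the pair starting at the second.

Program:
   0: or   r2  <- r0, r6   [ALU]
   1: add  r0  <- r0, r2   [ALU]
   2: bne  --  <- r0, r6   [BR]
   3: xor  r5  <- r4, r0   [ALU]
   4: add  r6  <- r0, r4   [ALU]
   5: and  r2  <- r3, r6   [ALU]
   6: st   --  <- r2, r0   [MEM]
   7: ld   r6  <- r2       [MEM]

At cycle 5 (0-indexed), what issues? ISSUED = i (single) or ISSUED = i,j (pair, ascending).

ISSUED = 6

0. or.ALU @i0  | RAW r2
1. add.ALU @i1  | RAW r0
2. bne.BR xor.ALU @i2+i3  | 2-wide
3. add.ALU @i4  | RAW r6
4. and.ALU @i5  | RAW r2
5. st.MEM @i6  | no-port MEM/MEM
6. ld.MEM @i7  | tail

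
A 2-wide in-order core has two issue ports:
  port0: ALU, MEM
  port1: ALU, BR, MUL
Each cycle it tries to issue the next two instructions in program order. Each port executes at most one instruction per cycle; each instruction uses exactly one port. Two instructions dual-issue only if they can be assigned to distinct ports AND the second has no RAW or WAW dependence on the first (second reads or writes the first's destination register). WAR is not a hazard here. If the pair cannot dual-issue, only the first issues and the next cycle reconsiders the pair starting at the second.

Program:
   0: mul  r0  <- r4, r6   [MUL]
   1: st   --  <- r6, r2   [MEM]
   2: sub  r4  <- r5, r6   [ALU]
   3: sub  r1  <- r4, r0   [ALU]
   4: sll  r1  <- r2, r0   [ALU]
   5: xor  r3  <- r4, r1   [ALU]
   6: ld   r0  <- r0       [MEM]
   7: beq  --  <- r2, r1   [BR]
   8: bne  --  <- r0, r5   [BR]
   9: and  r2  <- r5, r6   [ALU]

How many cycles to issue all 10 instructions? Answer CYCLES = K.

c0: i0/i1 mul.MUL+st.MEM  dual
c1: i2 sub.ALU  RAW r4
c2: i3 sub.ALU  WAW r1
c3: i4 sll.ALU  RAW r1
c4: i5/i6 xor.ALU+ld.MEM  dual
c5: i7 beq.BR  no-port BR/BR
c6: i8/i9 bne.BR+and.ALU  dual

CYCLES = 7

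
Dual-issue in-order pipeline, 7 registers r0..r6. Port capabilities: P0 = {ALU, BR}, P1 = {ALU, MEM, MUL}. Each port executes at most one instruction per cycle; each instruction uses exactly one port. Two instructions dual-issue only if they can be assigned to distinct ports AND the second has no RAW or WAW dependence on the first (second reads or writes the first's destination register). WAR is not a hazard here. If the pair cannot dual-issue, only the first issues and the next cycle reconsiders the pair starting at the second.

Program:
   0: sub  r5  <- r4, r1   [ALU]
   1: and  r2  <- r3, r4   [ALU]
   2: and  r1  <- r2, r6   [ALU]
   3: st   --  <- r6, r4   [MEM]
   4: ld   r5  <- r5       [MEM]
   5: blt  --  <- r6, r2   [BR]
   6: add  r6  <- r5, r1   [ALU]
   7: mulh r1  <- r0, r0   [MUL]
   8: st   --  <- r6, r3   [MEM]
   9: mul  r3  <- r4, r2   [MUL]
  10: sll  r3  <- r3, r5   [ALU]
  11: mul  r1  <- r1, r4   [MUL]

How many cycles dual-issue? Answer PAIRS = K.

c0: i0/i1 sub and  2-wide
c1: i2/i3 and st  2-wide
c2: i4/i5 ld blt  2-wide
c3: i6/i7 add mulh  2-wide
c4: i8 st  no-port MEM/MUL
c5: i9 mul  RAW+WAW r3
c6: i10/i11 sll mul  2-wide

PAIRS = 5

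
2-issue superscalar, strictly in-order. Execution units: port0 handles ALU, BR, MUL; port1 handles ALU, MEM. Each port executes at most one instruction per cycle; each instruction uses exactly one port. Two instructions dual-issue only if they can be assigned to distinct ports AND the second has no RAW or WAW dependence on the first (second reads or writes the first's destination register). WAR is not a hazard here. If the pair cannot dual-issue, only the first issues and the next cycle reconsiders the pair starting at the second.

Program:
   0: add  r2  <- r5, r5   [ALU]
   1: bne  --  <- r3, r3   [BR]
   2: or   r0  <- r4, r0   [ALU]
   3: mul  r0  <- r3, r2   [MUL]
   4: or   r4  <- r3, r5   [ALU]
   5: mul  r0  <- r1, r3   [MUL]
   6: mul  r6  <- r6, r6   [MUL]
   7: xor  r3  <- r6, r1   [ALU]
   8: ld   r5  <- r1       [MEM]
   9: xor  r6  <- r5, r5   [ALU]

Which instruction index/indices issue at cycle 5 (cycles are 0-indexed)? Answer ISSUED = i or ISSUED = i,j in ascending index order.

ISSUED = 7,8

t=0 i0,i1:add.ALU;bne.BR ; pair
t=1 i2:or.ALU ; WAW r0
t=2 i3,i4:mul.MUL;or.ALU ; pair
t=3 i5:mul.MUL ; no-port MUL/MUL
t=4 i6:mul.MUL ; RAW r6
t=5 i7,i8:xor.ALU;ld.MEM ; pair
t=6 i9:xor.ALU ; tail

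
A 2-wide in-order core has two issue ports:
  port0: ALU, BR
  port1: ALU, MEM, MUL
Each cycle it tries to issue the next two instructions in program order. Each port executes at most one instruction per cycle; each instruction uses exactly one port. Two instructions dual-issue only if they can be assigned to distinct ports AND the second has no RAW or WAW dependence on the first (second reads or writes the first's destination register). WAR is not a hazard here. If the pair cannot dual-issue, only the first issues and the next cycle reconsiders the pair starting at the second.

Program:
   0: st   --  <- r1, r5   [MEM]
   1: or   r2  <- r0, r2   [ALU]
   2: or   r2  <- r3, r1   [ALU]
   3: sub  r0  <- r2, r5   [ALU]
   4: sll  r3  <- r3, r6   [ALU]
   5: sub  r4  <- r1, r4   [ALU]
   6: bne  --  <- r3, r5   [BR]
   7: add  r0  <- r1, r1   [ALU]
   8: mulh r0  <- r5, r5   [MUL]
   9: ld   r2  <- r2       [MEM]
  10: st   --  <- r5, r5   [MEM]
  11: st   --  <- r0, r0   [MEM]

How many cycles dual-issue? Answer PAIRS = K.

PAIRS = 3

[0] i0+i1  st.MEM or.ALU  -- 2-wide
[1] i2  or.ALU  -- RAW r2
[2] i3+i4  sub.ALU sll.ALU  -- 2-wide
[3] i5+i6  sub.ALU bne.BR  -- 2-wide
[4] i7  add.ALU  -- WAW r0
[5] i8  mulh.MUL  -- no-port MUL/MEM
[6] i9  ld.MEM  -- no-port MEM/MEM
[7] i10  st.MEM  -- no-port MEM/MEM
[8] i11  st.MEM  -- tail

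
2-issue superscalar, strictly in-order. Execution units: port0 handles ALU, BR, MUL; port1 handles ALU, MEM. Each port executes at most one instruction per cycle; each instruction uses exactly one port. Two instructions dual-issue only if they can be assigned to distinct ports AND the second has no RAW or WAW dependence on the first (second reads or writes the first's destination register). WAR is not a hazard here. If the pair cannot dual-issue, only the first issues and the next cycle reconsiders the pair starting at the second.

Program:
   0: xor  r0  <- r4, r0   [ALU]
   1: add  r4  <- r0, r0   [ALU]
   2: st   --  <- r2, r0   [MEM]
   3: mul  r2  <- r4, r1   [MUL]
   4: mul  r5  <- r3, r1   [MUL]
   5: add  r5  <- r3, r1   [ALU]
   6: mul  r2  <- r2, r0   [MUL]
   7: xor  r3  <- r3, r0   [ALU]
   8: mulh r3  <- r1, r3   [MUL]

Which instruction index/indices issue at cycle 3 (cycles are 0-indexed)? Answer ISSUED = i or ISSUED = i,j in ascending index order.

#0 head=0: xor.ALU i0 RAW r0
#1 head=1: add.ALU st.MEM i1/i2 dual
#2 head=3: mul.MUL i3 no-port MUL/MUL
#3 head=4: mul.MUL i4 WAW r5
#4 head=5: add.ALU mul.MUL i5/i6 dual
#5 head=7: xor.ALU i7 RAW+WAW r3
#6 head=8: mulh.MUL i8 tail

ISSUED = 4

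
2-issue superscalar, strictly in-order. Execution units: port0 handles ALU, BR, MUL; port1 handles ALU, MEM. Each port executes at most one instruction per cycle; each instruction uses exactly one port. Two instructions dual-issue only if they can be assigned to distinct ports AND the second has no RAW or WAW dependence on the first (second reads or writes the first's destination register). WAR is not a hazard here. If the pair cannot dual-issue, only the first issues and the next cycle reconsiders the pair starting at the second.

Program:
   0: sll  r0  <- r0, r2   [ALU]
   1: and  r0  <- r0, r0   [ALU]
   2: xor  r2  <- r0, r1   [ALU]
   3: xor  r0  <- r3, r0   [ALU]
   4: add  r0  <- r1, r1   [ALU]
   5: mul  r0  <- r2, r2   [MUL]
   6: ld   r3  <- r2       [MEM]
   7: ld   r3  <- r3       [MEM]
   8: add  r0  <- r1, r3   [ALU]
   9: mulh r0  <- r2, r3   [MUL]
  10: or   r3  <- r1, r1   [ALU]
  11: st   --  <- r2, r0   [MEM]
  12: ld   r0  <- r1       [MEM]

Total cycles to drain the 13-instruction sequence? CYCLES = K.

c0: i0 sll.ALU  RAW+WAW r0
c1: i1 and.ALU  RAW r0
c2: i2&i3 xor.ALU/xor.ALU  dual
c3: i4 add.ALU  WAW r0
c4: i5&i6 mul.MUL/ld.MEM  dual
c5: i7 ld.MEM  RAW r3
c6: i8 add.ALU  WAW r0
c7: i9&i10 mulh.MUL/or.ALU  dual
c8: i11 st.MEM  no-port MEM/MEM
c9: i12 ld.MEM  tail

CYCLES = 10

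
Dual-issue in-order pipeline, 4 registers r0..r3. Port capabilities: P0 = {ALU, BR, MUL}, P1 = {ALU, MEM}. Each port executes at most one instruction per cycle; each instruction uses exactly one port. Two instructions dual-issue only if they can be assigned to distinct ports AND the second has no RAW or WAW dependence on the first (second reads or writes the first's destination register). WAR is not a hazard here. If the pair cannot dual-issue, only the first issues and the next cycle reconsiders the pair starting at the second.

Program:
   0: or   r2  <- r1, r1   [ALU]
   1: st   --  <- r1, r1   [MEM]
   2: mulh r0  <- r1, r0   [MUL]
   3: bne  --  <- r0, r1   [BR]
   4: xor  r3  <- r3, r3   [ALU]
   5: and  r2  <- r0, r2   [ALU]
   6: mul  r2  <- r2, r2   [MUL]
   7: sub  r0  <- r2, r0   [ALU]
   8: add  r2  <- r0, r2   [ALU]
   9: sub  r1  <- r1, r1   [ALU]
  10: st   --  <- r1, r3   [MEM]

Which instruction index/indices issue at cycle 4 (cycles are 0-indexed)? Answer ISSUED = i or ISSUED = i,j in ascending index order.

0. or.ALU;st.MEM @i0/i1  | pair
1. mulh.MUL @i2  | no-port MUL/BR
2. bne.BR;xor.ALU @i3/i4  | pair
3. and.ALU @i5  | RAW+WAW r2
4. mul.MUL @i6  | RAW r2
5. sub.ALU @i7  | RAW r0
6. add.ALU;sub.ALU @i8/i9  | pair
7. st.MEM @i10  | tail

ISSUED = 6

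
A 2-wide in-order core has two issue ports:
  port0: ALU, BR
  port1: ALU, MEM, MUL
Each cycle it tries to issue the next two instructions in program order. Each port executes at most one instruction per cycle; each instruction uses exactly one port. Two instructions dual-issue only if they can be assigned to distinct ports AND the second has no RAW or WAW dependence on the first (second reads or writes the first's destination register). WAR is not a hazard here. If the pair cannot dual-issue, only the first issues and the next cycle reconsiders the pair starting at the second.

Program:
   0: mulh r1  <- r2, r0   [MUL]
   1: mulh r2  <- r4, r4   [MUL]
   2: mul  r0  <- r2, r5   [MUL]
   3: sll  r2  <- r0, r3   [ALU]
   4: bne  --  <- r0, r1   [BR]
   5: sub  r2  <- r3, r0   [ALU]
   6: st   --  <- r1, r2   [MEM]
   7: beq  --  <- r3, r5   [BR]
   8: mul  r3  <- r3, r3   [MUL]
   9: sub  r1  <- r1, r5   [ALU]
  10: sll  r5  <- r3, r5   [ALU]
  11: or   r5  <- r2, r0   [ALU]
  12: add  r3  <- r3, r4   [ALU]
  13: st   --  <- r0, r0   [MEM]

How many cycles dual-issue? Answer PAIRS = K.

[0] i0  mulh  -- no-port MUL/MUL
[1] i1  mulh  -- no-port MUL/MUL
[2] i2  mul  -- RAW r0
[3] i3&i4  sll+bne  -- 2-wide
[4] i5  sub  -- RAW r2
[5] i6&i7  st+beq  -- 2-wide
[6] i8&i9  mul+sub  -- 2-wide
[7] i10  sll  -- WAW r5
[8] i11&i12  or+add  -- 2-wide
[9] i13  st  -- tail

PAIRS = 4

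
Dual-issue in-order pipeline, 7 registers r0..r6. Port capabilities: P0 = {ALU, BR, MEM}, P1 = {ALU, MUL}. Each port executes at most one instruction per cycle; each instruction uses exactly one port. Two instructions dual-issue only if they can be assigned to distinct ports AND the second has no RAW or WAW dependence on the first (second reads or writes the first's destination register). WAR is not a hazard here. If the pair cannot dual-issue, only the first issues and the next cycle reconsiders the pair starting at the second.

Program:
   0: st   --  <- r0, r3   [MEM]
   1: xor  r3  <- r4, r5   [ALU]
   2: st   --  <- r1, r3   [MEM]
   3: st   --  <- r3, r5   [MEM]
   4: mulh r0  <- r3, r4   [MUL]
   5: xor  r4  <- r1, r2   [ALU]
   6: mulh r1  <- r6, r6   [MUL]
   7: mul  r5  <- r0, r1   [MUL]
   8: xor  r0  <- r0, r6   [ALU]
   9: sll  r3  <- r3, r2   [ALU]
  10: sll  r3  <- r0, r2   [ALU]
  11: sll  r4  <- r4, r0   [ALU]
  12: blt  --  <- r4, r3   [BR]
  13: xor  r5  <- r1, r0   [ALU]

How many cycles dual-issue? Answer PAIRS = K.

c0: i0/i1 st+xor  2-wide
c1: i2 st  no-port MEM/MEM
c2: i3/i4 st+mulh  2-wide
c3: i5/i6 xor+mulh  2-wide
c4: i7/i8 mul+xor  2-wide
c5: i9 sll  WAW r3
c6: i10/i11 sll+sll  2-wide
c7: i12/i13 blt+xor  2-wide

PAIRS = 6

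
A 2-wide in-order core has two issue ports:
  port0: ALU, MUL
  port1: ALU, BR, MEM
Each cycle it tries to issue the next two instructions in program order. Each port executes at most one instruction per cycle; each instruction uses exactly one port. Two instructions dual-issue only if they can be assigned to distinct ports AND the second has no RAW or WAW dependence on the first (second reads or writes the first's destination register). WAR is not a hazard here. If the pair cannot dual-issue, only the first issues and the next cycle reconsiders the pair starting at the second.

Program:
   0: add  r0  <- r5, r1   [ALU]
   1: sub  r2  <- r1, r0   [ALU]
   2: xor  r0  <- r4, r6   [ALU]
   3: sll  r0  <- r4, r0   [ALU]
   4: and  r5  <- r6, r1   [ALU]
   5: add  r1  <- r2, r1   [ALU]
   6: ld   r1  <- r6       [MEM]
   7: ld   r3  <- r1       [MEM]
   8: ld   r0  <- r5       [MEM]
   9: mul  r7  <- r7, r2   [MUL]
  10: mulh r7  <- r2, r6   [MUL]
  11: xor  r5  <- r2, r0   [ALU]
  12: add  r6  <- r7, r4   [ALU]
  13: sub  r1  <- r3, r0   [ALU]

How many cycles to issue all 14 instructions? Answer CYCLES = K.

0. add.ALU @i0  | RAW r0
1. sub.ALU+xor.ALU @i1&i2  | 2-wide
2. sll.ALU+and.ALU @i3&i4  | 2-wide
3. add.ALU @i5  | WAW r1
4. ld.MEM @i6  | no-port MEM/MEM
5. ld.MEM @i7  | no-port MEM/MEM
6. ld.MEM+mul.MUL @i8&i9  | 2-wide
7. mulh.MUL+xor.ALU @i10&i11  | 2-wide
8. add.ALU+sub.ALU @i12&i13  | 2-wide

CYCLES = 9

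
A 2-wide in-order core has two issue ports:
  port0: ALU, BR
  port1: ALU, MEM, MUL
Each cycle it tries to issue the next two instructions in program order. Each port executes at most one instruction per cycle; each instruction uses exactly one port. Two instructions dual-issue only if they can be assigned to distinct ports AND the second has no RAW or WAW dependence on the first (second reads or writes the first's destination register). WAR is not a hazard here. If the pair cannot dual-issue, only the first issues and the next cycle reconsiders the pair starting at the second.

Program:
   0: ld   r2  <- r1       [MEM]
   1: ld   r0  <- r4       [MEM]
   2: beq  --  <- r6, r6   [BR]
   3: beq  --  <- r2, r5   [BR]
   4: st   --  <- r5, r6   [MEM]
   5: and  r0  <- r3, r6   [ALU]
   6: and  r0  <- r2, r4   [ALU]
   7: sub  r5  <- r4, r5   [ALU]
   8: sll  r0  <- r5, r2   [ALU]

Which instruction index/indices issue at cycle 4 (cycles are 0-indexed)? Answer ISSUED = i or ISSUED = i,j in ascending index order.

c0: i0 ld  no-port MEM/MEM
c1: i1+i2 ld beq  pair
c2: i3+i4 beq st  pair
c3: i5 and  WAW r0
c4: i6+i7 and sub  pair
c5: i8 sll  tail

ISSUED = 6,7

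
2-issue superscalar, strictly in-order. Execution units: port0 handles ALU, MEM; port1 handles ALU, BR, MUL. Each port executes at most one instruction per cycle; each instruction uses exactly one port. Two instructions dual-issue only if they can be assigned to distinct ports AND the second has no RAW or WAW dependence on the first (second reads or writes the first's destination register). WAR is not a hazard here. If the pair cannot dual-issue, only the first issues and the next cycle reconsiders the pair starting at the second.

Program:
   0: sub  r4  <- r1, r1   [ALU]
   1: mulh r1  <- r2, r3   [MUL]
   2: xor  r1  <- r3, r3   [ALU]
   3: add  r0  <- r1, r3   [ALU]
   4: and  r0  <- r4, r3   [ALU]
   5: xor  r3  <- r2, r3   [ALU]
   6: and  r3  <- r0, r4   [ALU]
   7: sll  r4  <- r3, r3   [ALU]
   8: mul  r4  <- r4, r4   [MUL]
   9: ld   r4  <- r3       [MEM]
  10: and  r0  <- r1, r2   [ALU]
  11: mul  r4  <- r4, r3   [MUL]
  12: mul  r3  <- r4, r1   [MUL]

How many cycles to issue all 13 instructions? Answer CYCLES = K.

CYCLES = 10

c0: i0+i1 sub+mulh  pair
c1: i2 xor  RAW r1
c2: i3 add  WAW r0
c3: i4+i5 and+xor  pair
c4: i6 and  RAW r3
c5: i7 sll  RAW+WAW r4
c6: i8 mul  WAW r4
c7: i9+i10 ld+and  pair
c8: i11 mul  no-port MUL/MUL
c9: i12 mul  tail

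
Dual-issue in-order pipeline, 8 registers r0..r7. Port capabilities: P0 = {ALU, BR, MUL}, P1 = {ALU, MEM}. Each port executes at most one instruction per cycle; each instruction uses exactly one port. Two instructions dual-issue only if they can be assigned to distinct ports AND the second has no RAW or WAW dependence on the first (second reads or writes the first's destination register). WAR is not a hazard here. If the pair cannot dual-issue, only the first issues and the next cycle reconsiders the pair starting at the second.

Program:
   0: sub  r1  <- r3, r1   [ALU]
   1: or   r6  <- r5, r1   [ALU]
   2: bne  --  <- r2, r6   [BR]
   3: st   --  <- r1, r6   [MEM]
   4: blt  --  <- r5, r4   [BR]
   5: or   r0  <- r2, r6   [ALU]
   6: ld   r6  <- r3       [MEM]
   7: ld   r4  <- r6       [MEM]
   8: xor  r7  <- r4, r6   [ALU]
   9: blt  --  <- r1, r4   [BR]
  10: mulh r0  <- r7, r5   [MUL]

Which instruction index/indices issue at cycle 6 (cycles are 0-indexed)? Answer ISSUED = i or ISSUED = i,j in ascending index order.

[0] i0  sub.ALU  -- RAW r1
[1] i1  or.ALU  -- RAW r6
[2] i2/i3  bne.BR;st.MEM  -- 2-wide
[3] i4/i5  blt.BR;or.ALU  -- 2-wide
[4] i6  ld.MEM  -- no-port MEM/MEM
[5] i7  ld.MEM  -- RAW r4
[6] i8/i9  xor.ALU;blt.BR  -- 2-wide
[7] i10  mulh.MUL  -- tail

ISSUED = 8,9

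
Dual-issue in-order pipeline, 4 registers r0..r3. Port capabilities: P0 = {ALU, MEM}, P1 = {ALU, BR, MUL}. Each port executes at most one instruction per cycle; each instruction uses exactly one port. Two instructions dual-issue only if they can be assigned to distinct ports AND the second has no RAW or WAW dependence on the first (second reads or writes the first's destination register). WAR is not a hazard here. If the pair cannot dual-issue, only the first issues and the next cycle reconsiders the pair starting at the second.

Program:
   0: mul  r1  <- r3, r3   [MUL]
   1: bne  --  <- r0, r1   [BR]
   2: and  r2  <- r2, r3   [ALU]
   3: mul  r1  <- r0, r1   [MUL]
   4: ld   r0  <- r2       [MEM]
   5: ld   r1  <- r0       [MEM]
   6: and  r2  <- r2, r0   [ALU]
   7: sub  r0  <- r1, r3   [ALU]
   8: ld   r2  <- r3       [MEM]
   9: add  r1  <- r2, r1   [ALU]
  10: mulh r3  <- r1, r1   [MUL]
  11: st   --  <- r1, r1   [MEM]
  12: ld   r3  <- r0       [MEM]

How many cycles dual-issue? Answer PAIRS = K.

0. mul.MUL @i0  | no-port MUL/BR
1. bne.BR;and.ALU @i1/i2  | pair
2. mul.MUL;ld.MEM @i3/i4  | pair
3. ld.MEM;and.ALU @i5/i6  | pair
4. sub.ALU;ld.MEM @i7/i8  | pair
5. add.ALU @i9  | RAW r1
6. mulh.MUL;st.MEM @i10/i11  | pair
7. ld.MEM @i12  | tail

PAIRS = 5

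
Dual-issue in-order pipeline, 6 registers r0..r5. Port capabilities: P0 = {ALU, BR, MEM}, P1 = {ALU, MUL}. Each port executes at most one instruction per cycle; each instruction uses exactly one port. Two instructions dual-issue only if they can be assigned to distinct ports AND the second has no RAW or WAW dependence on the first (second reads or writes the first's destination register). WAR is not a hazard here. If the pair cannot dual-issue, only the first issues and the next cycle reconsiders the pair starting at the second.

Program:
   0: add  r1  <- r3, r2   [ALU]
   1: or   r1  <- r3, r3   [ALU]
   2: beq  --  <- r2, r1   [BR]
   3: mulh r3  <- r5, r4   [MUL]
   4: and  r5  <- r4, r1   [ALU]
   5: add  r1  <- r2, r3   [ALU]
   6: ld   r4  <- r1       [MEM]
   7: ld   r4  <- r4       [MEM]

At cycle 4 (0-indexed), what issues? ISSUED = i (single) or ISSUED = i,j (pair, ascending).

ISSUED = 6

0. add @i0  | WAW r1
1. or @i1  | RAW r1
2. beq/mulh @i2&i3  | dual
3. and/add @i4&i5  | dual
4. ld @i6  | no-port MEM/MEM
5. ld @i7  | tail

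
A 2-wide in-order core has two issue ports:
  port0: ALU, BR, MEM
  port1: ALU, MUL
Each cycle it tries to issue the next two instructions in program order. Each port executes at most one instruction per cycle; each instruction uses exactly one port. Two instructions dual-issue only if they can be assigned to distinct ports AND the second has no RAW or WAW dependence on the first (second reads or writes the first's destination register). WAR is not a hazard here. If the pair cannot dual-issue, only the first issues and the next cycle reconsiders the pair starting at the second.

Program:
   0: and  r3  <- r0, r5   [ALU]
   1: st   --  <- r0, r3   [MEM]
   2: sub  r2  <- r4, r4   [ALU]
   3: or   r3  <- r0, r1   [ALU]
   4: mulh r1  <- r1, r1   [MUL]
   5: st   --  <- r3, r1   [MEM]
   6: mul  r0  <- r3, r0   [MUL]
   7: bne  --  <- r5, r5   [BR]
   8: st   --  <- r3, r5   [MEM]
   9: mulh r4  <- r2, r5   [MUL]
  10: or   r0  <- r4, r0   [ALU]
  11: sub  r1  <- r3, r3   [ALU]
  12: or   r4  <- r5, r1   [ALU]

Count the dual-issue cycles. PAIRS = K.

  cy0 -> i0 (and) RAW r3
  cy1 -> i1/i2 (st/sub) dual
  cy2 -> i3/i4 (or/mulh) dual
  cy3 -> i5/i6 (st/mul) dual
  cy4 -> i7 (bne) no-port BR/MEM
  cy5 -> i8/i9 (st/mulh) dual
  cy6 -> i10/i11 (or/sub) dual
  cy7 -> i12 (or) tail

PAIRS = 5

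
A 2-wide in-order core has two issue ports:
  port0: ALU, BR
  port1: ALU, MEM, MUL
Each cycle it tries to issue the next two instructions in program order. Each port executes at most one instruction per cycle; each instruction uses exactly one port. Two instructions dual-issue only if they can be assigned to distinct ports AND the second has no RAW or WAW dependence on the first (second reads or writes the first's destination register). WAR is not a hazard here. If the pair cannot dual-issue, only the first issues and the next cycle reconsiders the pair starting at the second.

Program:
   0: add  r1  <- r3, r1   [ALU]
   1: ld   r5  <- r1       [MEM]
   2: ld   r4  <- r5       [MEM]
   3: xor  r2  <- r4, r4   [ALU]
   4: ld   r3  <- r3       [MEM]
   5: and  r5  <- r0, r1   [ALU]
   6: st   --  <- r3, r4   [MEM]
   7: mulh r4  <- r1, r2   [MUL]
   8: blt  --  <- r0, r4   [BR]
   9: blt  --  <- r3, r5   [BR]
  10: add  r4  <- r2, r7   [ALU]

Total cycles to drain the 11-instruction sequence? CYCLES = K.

t=0 i0:add ; RAW r1
t=1 i1:ld ; no-port MEM/MEM
t=2 i2:ld ; RAW r4
t=3 i3,i4:xor ld ; pair
t=4 i5,i6:and st ; pair
t=5 i7:mulh ; RAW r4
t=6 i8:blt ; no-port BR/BR
t=7 i9,i10:blt add ; pair

CYCLES = 8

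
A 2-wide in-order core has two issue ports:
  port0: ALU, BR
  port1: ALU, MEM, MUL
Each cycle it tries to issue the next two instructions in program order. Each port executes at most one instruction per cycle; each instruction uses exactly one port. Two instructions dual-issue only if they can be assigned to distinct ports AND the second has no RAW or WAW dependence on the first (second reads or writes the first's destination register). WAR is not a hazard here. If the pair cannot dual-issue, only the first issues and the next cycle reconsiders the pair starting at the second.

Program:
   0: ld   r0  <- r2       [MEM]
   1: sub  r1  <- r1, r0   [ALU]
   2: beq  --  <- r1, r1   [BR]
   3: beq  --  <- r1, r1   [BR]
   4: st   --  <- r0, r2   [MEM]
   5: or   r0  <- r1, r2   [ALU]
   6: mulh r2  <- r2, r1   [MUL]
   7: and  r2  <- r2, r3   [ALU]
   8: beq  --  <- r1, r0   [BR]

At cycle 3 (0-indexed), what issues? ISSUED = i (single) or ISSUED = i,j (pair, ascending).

  cy0 -> i0 (ld) RAW r0
  cy1 -> i1 (sub) RAW r1
  cy2 -> i2 (beq) no-port BR/BR
  cy3 -> i3+i4 (beq+st) pair
  cy4 -> i5+i6 (or+mulh) pair
  cy5 -> i7+i8 (and+beq) pair

ISSUED = 3,4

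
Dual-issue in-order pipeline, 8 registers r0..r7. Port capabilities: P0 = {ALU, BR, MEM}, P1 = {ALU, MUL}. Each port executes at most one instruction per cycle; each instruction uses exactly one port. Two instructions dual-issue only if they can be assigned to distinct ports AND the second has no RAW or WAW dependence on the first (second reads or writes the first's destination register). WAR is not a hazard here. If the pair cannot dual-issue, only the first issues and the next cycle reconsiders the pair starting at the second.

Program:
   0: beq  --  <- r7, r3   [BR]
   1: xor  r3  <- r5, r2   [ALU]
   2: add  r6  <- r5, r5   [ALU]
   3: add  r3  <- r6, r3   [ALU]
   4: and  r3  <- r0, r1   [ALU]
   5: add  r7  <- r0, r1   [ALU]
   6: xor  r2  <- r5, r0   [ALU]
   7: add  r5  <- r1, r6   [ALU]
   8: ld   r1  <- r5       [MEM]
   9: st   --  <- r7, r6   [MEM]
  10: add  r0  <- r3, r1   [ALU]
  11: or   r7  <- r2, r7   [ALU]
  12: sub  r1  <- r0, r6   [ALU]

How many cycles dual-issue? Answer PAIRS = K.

PAIRS = 5

t=0 i0&i1:beq.BR;xor.ALU ; dual
t=1 i2:add.ALU ; RAW r6
t=2 i3:add.ALU ; WAW r3
t=3 i4&i5:and.ALU;add.ALU ; dual
t=4 i6&i7:xor.ALU;add.ALU ; dual
t=5 i8:ld.MEM ; no-port MEM/MEM
t=6 i9&i10:st.MEM;add.ALU ; dual
t=7 i11&i12:or.ALU;sub.ALU ; dual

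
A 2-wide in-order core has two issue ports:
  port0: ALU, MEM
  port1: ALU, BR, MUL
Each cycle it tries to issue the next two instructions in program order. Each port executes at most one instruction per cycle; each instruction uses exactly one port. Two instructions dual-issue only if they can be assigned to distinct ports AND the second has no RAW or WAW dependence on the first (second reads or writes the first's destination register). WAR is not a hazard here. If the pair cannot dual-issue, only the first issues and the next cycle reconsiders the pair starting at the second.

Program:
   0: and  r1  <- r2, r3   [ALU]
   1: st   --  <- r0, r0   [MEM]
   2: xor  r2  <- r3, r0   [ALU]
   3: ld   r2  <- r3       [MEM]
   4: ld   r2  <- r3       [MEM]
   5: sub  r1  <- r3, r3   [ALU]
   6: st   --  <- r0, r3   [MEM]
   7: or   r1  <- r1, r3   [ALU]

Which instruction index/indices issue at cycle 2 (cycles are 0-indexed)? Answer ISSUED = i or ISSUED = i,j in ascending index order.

  cy0 -> i0&i1 (and.ALU+st.MEM) 2-wide
  cy1 -> i2 (xor.ALU) WAW r2
  cy2 -> i3 (ld.MEM) no-port MEM/MEM
  cy3 -> i4&i5 (ld.MEM+sub.ALU) 2-wide
  cy4 -> i6&i7 (st.MEM+or.ALU) 2-wide

ISSUED = 3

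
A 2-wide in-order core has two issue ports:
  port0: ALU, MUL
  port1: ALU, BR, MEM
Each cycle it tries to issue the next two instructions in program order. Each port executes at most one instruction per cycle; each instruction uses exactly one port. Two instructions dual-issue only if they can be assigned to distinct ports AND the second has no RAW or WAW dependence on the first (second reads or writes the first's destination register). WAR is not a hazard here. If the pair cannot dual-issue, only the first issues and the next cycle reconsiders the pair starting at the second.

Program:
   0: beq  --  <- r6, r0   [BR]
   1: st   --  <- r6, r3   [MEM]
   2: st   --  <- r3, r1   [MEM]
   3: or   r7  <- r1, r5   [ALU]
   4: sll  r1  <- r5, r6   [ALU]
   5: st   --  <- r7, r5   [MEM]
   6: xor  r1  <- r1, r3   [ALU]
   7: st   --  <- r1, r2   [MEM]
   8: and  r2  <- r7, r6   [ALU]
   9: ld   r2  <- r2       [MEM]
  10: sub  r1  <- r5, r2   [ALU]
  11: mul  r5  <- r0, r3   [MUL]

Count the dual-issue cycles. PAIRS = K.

PAIRS = 4

t=0 i0:beq.BR ; no-port BR/MEM
t=1 i1:st.MEM ; no-port MEM/MEM
t=2 i2/i3:st.MEM;or.ALU ; pair
t=3 i4/i5:sll.ALU;st.MEM ; pair
t=4 i6:xor.ALU ; RAW r1
t=5 i7/i8:st.MEM;and.ALU ; pair
t=6 i9:ld.MEM ; RAW r2
t=7 i10/i11:sub.ALU;mul.MUL ; pair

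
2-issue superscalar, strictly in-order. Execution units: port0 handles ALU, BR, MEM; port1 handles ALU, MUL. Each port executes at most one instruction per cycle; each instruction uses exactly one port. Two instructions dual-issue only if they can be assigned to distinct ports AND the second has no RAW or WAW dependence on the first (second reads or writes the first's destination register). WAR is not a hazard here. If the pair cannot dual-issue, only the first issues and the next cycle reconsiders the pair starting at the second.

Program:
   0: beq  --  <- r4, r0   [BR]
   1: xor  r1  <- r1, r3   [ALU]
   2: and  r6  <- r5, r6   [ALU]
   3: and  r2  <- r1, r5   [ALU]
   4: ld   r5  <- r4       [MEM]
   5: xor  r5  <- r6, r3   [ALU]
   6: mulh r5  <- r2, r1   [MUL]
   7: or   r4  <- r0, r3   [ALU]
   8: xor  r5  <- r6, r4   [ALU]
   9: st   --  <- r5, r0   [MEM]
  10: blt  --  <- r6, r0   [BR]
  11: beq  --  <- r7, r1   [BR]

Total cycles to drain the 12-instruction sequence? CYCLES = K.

  cy0 -> i0&i1 (beq xor) pair
  cy1 -> i2&i3 (and and) pair
  cy2 -> i4 (ld) WAW r5
  cy3 -> i5 (xor) WAW r5
  cy4 -> i6&i7 (mulh or) pair
  cy5 -> i8 (xor) RAW r5
  cy6 -> i9 (st) no-port MEM/BR
  cy7 -> i10 (blt) no-port BR/BR
  cy8 -> i11 (beq) tail

CYCLES = 9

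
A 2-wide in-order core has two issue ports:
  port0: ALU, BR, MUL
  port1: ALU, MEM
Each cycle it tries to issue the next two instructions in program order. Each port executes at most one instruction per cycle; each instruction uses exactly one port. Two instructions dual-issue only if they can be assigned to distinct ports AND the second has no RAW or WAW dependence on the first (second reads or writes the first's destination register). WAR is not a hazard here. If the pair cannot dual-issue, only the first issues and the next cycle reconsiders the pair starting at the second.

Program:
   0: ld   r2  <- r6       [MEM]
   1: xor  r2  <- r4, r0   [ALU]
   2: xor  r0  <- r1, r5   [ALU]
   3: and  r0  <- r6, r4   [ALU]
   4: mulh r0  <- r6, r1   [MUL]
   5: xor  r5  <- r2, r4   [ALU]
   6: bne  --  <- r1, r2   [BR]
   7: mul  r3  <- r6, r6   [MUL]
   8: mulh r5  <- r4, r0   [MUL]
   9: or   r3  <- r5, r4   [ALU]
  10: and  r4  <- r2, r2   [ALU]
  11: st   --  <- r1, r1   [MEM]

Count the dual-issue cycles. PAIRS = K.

c0: i0 ld  WAW r2
c1: i1/i2 xor;xor  dual
c2: i3 and  WAW r0
c3: i4/i5 mulh;xor  dual
c4: i6 bne  no-port BR/MUL
c5: i7 mul  no-port MUL/MUL
c6: i8 mulh  RAW r5
c7: i9/i10 or;and  dual
c8: i11 st  tail

PAIRS = 3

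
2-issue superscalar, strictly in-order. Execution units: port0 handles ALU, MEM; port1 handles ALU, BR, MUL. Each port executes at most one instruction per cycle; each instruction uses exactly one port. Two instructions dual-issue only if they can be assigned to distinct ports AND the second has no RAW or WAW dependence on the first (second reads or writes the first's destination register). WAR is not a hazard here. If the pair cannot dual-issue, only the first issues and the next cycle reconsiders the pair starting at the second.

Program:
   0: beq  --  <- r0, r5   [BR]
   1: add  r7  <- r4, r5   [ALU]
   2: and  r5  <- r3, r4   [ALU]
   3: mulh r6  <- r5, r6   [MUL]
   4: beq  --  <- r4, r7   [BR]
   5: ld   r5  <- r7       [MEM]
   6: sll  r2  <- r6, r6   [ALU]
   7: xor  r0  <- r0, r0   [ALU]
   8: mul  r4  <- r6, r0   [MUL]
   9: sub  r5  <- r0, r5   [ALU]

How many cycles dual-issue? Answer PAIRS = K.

PAIRS = 4

t=0 i0+i1:beq add ; dual
t=1 i2:and ; RAW r5
t=2 i3:mulh ; no-port MUL/BR
t=3 i4+i5:beq ld ; dual
t=4 i6+i7:sll xor ; dual
t=5 i8+i9:mul sub ; dual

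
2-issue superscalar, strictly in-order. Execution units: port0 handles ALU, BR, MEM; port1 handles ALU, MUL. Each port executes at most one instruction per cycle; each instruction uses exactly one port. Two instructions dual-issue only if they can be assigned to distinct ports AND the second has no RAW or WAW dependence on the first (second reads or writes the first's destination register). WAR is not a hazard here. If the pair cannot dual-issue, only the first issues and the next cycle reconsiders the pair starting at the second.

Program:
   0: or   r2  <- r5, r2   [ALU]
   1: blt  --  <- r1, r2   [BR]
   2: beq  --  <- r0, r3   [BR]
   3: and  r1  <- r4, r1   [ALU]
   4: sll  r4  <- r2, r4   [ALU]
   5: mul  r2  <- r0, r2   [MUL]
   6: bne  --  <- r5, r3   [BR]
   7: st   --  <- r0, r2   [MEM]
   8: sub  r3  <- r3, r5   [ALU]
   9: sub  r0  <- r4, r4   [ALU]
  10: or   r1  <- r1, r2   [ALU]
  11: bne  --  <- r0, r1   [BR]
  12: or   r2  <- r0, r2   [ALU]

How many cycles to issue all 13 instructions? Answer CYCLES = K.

#0 head=0: or i0 RAW r2
#1 head=1: blt i1 no-port BR/BR
#2 head=2: beq and i2,i3 dual
#3 head=4: sll mul i4,i5 dual
#4 head=6: bne i6 no-port BR/MEM
#5 head=7: st sub i7,i8 dual
#6 head=9: sub or i9,i10 dual
#7 head=11: bne or i11,i12 dual

CYCLES = 8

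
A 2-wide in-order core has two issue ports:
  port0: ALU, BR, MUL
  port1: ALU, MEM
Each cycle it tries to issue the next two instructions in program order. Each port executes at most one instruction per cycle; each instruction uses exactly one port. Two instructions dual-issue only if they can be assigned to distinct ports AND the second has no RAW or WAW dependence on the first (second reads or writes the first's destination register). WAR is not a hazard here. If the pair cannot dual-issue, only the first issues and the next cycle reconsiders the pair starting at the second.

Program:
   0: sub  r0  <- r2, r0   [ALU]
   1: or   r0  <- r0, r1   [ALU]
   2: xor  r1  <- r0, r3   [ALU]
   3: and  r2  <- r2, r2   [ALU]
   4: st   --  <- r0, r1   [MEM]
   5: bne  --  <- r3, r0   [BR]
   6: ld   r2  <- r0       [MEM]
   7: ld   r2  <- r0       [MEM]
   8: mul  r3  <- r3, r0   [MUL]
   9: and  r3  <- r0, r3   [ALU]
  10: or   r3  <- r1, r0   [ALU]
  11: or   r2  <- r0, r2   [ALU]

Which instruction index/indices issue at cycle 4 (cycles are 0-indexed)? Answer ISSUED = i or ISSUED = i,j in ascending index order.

ISSUED = 6

c0: i0 sub.ALU  RAW+WAW r0
c1: i1 or.ALU  RAW r0
c2: i2,i3 xor.ALU/and.ALU  pair
c3: i4,i5 st.MEM/bne.BR  pair
c4: i6 ld.MEM  no-port MEM/MEM
c5: i7,i8 ld.MEM/mul.MUL  pair
c6: i9 and.ALU  WAW r3
c7: i10,i11 or.ALU/or.ALU  pair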